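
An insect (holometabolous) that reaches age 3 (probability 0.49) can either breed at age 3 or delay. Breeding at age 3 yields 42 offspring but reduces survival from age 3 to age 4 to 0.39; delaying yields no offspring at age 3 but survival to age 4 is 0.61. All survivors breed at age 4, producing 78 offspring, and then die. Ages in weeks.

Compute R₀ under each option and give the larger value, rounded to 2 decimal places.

breed at age 3: R₀ = 0.49 × (42 + 0.39 × 78) = 0.49 × 72.4200 = 35.4858
delay to age 4: R₀ = 0.49 × (0.61 × 78) = 0.49 × 47.5800 = 23.3142
Higher: breed at age 3 (35.4858).

35.49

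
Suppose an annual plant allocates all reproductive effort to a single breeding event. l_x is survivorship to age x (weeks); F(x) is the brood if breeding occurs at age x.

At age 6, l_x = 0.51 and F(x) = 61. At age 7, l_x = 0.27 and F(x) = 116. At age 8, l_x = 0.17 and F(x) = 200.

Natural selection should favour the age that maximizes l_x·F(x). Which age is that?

8

Expected offspring if breeding at age x = l_x × F(x):
  age 6: 0.51 × 61 = 31.110
  age 7: 0.27 × 116 = 31.320
  age 8: 0.17 × 200 = 34.000
Maximum at age 8 (34.000).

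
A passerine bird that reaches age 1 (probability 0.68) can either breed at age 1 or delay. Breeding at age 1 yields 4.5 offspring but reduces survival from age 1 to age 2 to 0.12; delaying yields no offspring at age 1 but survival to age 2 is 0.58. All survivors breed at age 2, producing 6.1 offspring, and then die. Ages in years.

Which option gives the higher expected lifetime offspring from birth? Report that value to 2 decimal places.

breed at age 1: R₀ = 0.68 × (4.5 + 0.12 × 6.1) = 0.68 × 5.2320 = 3.5578
delay to age 2: R₀ = 0.68 × (0.58 × 6.1) = 0.68 × 3.5380 = 2.4058
Higher: breed at age 1 (3.5578).

3.56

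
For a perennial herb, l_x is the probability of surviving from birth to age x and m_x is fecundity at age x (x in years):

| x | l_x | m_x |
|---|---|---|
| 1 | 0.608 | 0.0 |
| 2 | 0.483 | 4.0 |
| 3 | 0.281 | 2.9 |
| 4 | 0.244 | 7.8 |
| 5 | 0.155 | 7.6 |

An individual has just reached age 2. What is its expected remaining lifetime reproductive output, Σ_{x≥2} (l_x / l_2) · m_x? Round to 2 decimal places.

l_2 = 0.483. Conditional survival from age 2 to x is l_x / l_2.
  x=2: (0.483/0.483) × 4.0 = 4.0000
  x=3: (0.281/0.483) × 2.9 = 1.6872
  x=4: (0.244/0.483) × 7.8 = 3.9404
  x=5: (0.155/0.483) × 7.6 = 2.4389
Sum = 4.0000 + 1.6872 + 3.9404 + 2.4389 = 12.0665

12.07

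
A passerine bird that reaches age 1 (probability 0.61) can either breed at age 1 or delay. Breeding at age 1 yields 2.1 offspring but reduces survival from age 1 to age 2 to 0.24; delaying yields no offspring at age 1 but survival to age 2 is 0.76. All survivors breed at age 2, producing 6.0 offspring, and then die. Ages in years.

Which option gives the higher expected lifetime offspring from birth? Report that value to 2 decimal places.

2.78

breed at age 1: R₀ = 0.61 × (2.1 + 0.24 × 6.0) = 0.61 × 3.5400 = 2.1594
delay to age 2: R₀ = 0.61 × (0.76 × 6.0) = 0.61 × 4.5600 = 2.7816
Higher: delay to age 2 (2.7816).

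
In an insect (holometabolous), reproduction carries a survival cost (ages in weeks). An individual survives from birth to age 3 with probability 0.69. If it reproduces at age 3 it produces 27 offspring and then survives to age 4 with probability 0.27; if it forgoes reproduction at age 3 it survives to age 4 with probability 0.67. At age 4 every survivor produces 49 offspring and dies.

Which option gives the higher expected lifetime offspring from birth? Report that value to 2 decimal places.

breed at age 3: R₀ = 0.69 × (27 + 0.27 × 49) = 0.69 × 40.2300 = 27.7587
delay to age 4: R₀ = 0.69 × (0.67 × 49) = 0.69 × 32.8300 = 22.6527
Higher: breed at age 3 (27.7587).

27.76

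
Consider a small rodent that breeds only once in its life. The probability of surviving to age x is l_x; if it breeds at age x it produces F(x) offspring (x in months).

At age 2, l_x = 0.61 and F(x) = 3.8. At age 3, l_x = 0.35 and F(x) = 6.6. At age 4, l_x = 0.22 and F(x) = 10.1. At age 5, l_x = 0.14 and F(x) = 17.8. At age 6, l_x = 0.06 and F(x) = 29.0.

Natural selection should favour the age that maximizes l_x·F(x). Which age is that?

Expected offspring if breeding at age x = l_x × F(x):
  age 2: 0.61 × 3.8 = 2.318
  age 3: 0.35 × 6.6 = 2.310
  age 4: 0.22 × 10.1 = 2.222
  age 5: 0.14 × 17.8 = 2.492
  age 6: 0.06 × 29.0 = 1.740
Maximum at age 5 (2.492).

5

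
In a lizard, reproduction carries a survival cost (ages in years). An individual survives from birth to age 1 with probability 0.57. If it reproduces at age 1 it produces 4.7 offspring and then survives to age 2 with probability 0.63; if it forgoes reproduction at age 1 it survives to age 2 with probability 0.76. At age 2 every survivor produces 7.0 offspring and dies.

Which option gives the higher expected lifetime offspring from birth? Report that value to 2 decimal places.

breed at age 1: R₀ = 0.57 × (4.7 + 0.63 × 7.0) = 0.57 × 9.1100 = 5.1927
delay to age 2: R₀ = 0.57 × (0.76 × 7.0) = 0.57 × 5.3200 = 3.0324
Higher: breed at age 1 (5.1927).

5.19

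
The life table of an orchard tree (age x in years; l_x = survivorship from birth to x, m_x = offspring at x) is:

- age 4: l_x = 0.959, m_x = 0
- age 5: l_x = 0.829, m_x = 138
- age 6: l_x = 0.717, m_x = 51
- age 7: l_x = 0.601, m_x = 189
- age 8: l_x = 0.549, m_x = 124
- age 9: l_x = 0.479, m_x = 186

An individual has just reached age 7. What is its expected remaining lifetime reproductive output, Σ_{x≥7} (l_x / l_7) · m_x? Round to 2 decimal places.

450.51

l_7 = 0.601. Conditional survival from age 7 to x is l_x / l_7.
  x=7: (0.601/0.601) × 189 = 189.0000
  x=8: (0.549/0.601) × 124 = 113.2712
  x=9: (0.479/0.601) × 186 = 148.2429
Sum = 189.0000 + 113.2712 + 148.2429 = 450.5141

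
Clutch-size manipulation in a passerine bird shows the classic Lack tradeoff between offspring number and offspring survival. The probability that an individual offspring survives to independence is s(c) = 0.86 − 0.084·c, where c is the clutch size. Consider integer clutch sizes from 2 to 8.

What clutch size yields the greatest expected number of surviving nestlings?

5

Expected surviving nestlings = c × s(c):
  c=2: 2 × 0.692 = 1.384
  c=3: 3 × 0.608 = 1.824
  c=4: 4 × 0.524 = 2.096
  c=5: 5 × 0.440 = 2.200
  c=6: 6 × 0.356 = 2.136
  c=7: 7 × 0.272 = 1.904
  c=8: 8 × 0.188 = 1.504
Maximum at c = 5 (2.200 surviving nestlings).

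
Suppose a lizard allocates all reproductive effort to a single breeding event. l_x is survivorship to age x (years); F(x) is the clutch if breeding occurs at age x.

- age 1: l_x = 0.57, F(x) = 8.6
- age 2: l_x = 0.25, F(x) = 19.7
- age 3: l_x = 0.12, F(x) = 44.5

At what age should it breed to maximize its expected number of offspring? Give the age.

3

Expected offspring if breeding at age x = l_x × F(x):
  age 1: 0.57 × 8.6 = 4.902
  age 2: 0.25 × 19.7 = 4.925
  age 3: 0.12 × 44.5 = 5.340
Maximum at age 3 (5.340).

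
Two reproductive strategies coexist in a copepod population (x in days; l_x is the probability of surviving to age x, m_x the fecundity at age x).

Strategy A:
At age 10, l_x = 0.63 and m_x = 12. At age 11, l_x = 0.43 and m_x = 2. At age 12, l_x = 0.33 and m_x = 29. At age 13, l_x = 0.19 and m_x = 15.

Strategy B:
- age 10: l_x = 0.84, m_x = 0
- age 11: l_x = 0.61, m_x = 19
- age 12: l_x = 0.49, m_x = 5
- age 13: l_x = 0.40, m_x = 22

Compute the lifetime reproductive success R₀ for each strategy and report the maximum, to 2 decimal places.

Strategy A: R₀ = 0.63×12 + 0.43×2 + 0.33×29 + 0.19×15 = 20.8400
Strategy B: R₀ = 0.84×0 + 0.61×19 + 0.49×5 + 0.40×22 = 22.8400
Highest R₀: strategy B with 22.8400.

22.84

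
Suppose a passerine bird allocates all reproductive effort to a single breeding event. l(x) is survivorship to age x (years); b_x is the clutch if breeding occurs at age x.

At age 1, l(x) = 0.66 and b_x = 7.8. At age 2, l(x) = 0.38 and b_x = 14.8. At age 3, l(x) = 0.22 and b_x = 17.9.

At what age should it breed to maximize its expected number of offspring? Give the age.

2

Expected offspring if breeding at age x = l(x) × b_x:
  age 1: 0.66 × 7.8 = 5.148
  age 2: 0.38 × 14.8 = 5.624
  age 3: 0.22 × 17.9 = 3.938
Maximum at age 2 (5.624).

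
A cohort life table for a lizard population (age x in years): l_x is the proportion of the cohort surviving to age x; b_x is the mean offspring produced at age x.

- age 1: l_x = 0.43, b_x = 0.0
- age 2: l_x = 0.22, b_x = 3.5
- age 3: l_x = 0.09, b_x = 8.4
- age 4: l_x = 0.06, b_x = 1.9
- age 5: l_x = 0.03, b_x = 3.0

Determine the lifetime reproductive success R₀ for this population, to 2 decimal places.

1.73

R₀ = Σ l_x b_x:
  age 1: 0.43 × 0.0 = 0.0000
  age 2: 0.22 × 3.5 = 0.7700
  age 3: 0.09 × 8.4 = 0.7560
  age 4: 0.06 × 1.9 = 0.1140
  age 5: 0.03 × 3.0 = 0.0900
R₀ = 0.0000 + 0.7700 + 0.7560 + 0.1140 + 0.0900 = 1.7300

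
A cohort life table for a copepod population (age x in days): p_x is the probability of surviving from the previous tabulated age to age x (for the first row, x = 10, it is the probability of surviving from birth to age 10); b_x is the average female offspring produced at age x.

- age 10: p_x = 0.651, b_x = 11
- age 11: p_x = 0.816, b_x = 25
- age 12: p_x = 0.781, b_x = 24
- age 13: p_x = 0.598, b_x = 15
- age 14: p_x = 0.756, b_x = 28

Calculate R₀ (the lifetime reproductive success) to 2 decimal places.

39.37

Survivorship from birth: l_x = p_10·p_11·…·p_x.
  l_10 = 0.65100
  l_11 = 0.53122
  l_12 = 0.41488
  l_13 = 0.24810
  l_14 = 0.18756
R₀ = Σ l_x b_x:
  age 10: 0.65100 × 11 = 7.1610
  age 11: 0.53122 × 25 = 13.2805
  age 12: 0.41488 × 24 = 9.9571
  age 13: 0.24810 × 15 = 3.7215
  age 14: 0.18756 × 28 = 5.2517
R₀ = 7.1610 + 13.2805 + 9.9571 + 3.7215 + 5.2517 = 39.3718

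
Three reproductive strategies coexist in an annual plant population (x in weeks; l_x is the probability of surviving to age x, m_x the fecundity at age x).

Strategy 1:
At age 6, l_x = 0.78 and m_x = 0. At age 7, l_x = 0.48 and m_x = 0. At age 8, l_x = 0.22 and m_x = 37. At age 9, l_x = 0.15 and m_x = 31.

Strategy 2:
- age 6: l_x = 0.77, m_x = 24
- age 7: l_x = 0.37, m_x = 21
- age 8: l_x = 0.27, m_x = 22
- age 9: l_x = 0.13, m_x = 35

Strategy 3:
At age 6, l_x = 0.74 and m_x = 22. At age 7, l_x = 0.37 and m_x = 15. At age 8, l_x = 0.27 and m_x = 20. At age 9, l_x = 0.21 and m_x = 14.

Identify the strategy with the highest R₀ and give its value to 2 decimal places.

Strategy 1: R₀ = 0.78×0 + 0.48×0 + 0.22×37 + 0.15×31 = 12.7900
Strategy 2: R₀ = 0.77×24 + 0.37×21 + 0.27×22 + 0.13×35 = 36.7400
Strategy 3: R₀ = 0.74×22 + 0.37×15 + 0.27×20 + 0.21×14 = 30.1700
Highest R₀: strategy 2 with 36.7400.

36.74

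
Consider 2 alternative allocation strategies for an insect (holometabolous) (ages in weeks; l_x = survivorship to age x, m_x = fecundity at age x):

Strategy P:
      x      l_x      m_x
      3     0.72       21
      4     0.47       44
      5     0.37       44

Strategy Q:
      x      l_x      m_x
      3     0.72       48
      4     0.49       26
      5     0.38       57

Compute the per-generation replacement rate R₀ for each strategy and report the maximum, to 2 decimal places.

Strategy P: R₀ = 0.72×21 + 0.47×44 + 0.37×44 = 52.0800
Strategy Q: R₀ = 0.72×48 + 0.49×26 + 0.38×57 = 68.9600
Highest R₀: strategy Q with 68.9600.

68.96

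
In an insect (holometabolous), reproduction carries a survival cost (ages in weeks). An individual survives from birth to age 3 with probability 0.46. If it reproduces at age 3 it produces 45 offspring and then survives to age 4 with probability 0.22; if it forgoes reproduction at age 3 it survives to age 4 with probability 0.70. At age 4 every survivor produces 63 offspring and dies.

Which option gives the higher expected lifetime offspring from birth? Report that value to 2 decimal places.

27.08

breed at age 3: R₀ = 0.46 × (45 + 0.22 × 63) = 0.46 × 58.8600 = 27.0756
delay to age 4: R₀ = 0.46 × (0.70 × 63) = 0.46 × 44.1000 = 20.2860
Higher: breed at age 3 (27.0756).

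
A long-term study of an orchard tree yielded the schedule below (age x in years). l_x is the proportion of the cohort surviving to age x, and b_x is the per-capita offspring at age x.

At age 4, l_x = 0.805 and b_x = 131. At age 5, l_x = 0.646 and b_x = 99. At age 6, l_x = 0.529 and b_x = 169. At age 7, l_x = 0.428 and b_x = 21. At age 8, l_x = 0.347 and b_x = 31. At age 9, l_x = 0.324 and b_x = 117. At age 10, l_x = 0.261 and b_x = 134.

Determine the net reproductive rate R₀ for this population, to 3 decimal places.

R₀ = Σ l_x b_x:
  age 4: 0.805 × 131 = 105.4550
  age 5: 0.646 × 99 = 63.9540
  age 6: 0.529 × 169 = 89.4010
  age 7: 0.428 × 21 = 8.9880
  age 8: 0.347 × 31 = 10.7570
  age 9: 0.324 × 117 = 37.9080
  age 10: 0.261 × 134 = 34.9740
R₀ = 105.4550 + 63.9540 + 89.4010 + 8.9880 + 10.7570 + 37.9080 + 34.9740 = 351.4370

351.437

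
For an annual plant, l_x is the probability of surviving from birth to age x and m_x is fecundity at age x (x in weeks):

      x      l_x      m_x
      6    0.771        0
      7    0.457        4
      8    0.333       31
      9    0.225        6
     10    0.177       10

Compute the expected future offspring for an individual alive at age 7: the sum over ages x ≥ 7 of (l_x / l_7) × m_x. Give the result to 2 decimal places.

33.42

l_7 = 0.457. Conditional survival from age 7 to x is l_x / l_7.
  x=7: (0.457/0.457) × 4 = 4.0000
  x=8: (0.333/0.457) × 31 = 22.5886
  x=9: (0.225/0.457) × 6 = 2.9540
  x=10: (0.177/0.457) × 10 = 3.8731
Sum = 4.0000 + 22.5886 + 2.9540 + 3.8731 = 33.4158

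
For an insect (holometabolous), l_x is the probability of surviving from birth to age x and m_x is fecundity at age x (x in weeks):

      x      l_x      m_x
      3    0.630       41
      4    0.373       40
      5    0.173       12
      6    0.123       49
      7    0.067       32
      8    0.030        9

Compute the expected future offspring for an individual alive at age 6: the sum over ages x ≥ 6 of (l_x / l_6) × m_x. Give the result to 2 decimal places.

l_6 = 0.123. Conditional survival from age 6 to x is l_x / l_6.
  x=6: (0.123/0.123) × 49 = 49.0000
  x=7: (0.067/0.123) × 32 = 17.4309
  x=8: (0.030/0.123) × 9 = 2.1951
Sum = 49.0000 + 17.4309 + 2.1951 = 68.6260

68.63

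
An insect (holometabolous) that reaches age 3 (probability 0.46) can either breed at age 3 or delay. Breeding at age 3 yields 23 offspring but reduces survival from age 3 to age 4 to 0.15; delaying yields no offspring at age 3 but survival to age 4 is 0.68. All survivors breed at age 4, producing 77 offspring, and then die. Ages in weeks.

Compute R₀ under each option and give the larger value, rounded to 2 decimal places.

24.09

breed at age 3: R₀ = 0.46 × (23 + 0.15 × 77) = 0.46 × 34.5500 = 15.8930
delay to age 4: R₀ = 0.46 × (0.68 × 77) = 0.46 × 52.3600 = 24.0856
Higher: delay to age 4 (24.0856).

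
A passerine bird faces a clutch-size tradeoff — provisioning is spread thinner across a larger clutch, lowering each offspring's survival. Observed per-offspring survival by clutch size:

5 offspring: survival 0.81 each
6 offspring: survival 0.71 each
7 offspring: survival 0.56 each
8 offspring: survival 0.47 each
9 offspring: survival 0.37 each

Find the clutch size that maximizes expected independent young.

6

Expected independent young = c × s(c):
  c=5: 5 × 0.81 = 4.050
  c=6: 6 × 0.71 = 4.260
  c=7: 7 × 0.56 = 3.920
  c=8: 8 × 0.47 = 3.760
  c=9: 9 × 0.37 = 3.330
Maximum at c = 6 (4.260 independent young).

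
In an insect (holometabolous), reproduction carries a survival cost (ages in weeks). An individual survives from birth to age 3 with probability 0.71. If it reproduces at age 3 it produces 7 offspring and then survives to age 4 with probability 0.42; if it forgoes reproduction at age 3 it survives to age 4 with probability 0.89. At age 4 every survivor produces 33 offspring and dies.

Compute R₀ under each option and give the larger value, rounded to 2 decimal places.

20.85

breed at age 3: R₀ = 0.71 × (7 + 0.42 × 33) = 0.71 × 20.8600 = 14.8106
delay to age 4: R₀ = 0.71 × (0.89 × 33) = 0.71 × 29.3700 = 20.8527
Higher: delay to age 4 (20.8527).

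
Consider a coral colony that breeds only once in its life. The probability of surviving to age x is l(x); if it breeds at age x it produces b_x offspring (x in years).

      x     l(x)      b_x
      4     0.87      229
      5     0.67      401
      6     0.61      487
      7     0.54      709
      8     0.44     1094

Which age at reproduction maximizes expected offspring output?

Expected offspring if breeding at age x = l(x) × b_x:
  age 4: 0.87 × 229 = 199.230
  age 5: 0.67 × 401 = 268.670
  age 6: 0.61 × 487 = 297.070
  age 7: 0.54 × 709 = 382.860
  age 8: 0.44 × 1094 = 481.360
Maximum at age 8 (481.360).

8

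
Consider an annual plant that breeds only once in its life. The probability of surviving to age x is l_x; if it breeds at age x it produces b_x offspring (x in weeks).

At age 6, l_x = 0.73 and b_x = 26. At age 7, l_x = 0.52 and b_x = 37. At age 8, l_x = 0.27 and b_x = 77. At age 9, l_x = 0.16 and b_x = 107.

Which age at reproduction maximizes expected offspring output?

8

Expected offspring if breeding at age x = l_x × b_x:
  age 6: 0.73 × 26 = 18.980
  age 7: 0.52 × 37 = 19.240
  age 8: 0.27 × 77 = 20.790
  age 9: 0.16 × 107 = 17.120
Maximum at age 8 (20.790).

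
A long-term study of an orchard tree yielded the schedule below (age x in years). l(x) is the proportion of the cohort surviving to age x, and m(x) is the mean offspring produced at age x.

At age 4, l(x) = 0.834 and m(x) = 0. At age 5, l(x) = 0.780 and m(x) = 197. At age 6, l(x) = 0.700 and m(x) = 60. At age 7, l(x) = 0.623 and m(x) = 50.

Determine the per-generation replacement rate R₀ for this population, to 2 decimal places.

226.81

R₀ = Σ l(x) m(x):
  age 4: 0.834 × 0 = 0.0000
  age 5: 0.780 × 197 = 153.6600
  age 6: 0.700 × 60 = 42.0000
  age 7: 0.623 × 50 = 31.1500
R₀ = 0.0000 + 153.6600 + 42.0000 + 31.1500 = 226.8100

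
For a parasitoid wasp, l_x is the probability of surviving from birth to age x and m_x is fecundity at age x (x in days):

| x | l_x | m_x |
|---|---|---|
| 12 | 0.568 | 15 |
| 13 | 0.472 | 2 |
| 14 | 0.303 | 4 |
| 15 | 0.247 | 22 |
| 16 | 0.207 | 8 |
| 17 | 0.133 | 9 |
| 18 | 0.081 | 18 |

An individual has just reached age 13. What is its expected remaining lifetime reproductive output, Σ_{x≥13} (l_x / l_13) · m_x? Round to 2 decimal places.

l_13 = 0.472. Conditional survival from age 13 to x is l_x / l_13.
  x=13: (0.472/0.472) × 2 = 2.0000
  x=14: (0.303/0.472) × 4 = 2.5678
  x=15: (0.247/0.472) × 22 = 11.5127
  x=16: (0.207/0.472) × 8 = 3.5085
  x=17: (0.133/0.472) × 9 = 2.5360
  x=18: (0.081/0.472) × 18 = 3.0890
Sum = 2.0000 + 2.5678 + 11.5127 + 3.5085 + 2.5360 + 3.0890 = 25.2140

25.21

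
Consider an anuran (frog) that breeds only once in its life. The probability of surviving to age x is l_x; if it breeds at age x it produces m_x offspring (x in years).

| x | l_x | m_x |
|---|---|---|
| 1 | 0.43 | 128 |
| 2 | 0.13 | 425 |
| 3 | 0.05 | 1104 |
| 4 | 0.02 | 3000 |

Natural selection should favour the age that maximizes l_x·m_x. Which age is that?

4

Expected offspring if breeding at age x = l_x × m_x:
  age 1: 0.43 × 128 = 55.040
  age 2: 0.13 × 425 = 55.250
  age 3: 0.05 × 1104 = 55.200
  age 4: 0.02 × 3000 = 60.000
Maximum at age 4 (60.000).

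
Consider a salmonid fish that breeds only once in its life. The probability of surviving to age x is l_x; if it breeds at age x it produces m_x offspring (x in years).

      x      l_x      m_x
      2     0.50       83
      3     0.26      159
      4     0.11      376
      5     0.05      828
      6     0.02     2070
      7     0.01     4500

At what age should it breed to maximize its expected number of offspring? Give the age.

Expected offspring if breeding at age x = l_x × m_x:
  age 2: 0.50 × 83 = 41.500
  age 3: 0.26 × 159 = 41.340
  age 4: 0.11 × 376 = 41.360
  age 5: 0.05 × 828 = 41.400
  age 6: 0.02 × 2070 = 41.400
  age 7: 0.01 × 4500 = 45.000
Maximum at age 7 (45.000).

7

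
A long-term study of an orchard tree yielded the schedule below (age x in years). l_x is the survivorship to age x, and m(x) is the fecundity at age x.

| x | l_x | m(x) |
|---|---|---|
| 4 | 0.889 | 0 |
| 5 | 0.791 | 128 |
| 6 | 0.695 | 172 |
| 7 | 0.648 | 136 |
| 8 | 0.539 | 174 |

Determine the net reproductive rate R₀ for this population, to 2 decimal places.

402.70

R₀ = Σ l_x m(x):
  age 4: 0.889 × 0 = 0.0000
  age 5: 0.791 × 128 = 101.2480
  age 6: 0.695 × 172 = 119.5400
  age 7: 0.648 × 136 = 88.1280
  age 8: 0.539 × 174 = 93.7860
R₀ = 0.0000 + 101.2480 + 119.5400 + 88.1280 + 93.7860 = 402.7020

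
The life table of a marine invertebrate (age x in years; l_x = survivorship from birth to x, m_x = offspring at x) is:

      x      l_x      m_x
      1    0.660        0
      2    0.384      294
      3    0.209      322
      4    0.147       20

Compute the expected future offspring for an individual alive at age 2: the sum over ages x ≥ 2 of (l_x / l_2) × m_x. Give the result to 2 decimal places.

476.91

l_2 = 0.384. Conditional survival from age 2 to x is l_x / l_2.
  x=2: (0.384/0.384) × 294 = 294.0000
  x=3: (0.209/0.384) × 322 = 175.2552
  x=4: (0.147/0.384) × 20 = 7.6562
Sum = 294.0000 + 175.2552 + 7.6562 = 476.9115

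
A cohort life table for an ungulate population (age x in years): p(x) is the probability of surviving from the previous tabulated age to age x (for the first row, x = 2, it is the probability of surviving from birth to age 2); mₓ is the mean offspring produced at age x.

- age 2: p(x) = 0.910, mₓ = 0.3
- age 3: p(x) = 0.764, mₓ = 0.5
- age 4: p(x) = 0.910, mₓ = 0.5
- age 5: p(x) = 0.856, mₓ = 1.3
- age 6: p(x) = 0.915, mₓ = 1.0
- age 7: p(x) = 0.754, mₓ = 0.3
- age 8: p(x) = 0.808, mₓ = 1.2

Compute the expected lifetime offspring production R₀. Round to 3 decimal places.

Survivorship from birth: l_x = p_2·p_3·…·p_x.
  l_2 = 0.91000
  l_3 = 0.69524
  l_4 = 0.63267
  l_5 = 0.54156
  l_6 = 0.49553
  l_7 = 0.37363
  l_8 = 0.30189
R₀ = Σ l_x mₓ:
  age 2: 0.91000 × 0.3 = 0.2730
  age 3: 0.69524 × 0.5 = 0.3476
  age 4: 0.63267 × 0.5 = 0.3163
  age 5: 0.54156 × 1.3 = 0.7040
  age 6: 0.49553 × 1.0 = 0.4955
  age 7: 0.37363 × 0.3 = 0.1121
  age 8: 0.30189 × 1.2 = 0.3623
R₀ = 0.2730 + 0.3476 + 0.3163 + 0.7040 + 0.4955 + 0.1121 + 0.3623 = 2.6109

2.611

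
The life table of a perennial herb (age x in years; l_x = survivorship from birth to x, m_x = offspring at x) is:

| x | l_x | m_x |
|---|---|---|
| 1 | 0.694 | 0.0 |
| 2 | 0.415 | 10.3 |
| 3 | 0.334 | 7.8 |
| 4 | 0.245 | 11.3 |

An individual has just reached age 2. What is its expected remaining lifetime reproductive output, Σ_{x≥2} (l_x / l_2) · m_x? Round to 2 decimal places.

23.25

l_2 = 0.415. Conditional survival from age 2 to x is l_x / l_2.
  x=2: (0.415/0.415) × 10.3 = 10.3000
  x=3: (0.334/0.415) × 7.8 = 6.2776
  x=4: (0.245/0.415) × 11.3 = 6.6711
Sum = 10.3000 + 6.2776 + 6.6711 = 23.2487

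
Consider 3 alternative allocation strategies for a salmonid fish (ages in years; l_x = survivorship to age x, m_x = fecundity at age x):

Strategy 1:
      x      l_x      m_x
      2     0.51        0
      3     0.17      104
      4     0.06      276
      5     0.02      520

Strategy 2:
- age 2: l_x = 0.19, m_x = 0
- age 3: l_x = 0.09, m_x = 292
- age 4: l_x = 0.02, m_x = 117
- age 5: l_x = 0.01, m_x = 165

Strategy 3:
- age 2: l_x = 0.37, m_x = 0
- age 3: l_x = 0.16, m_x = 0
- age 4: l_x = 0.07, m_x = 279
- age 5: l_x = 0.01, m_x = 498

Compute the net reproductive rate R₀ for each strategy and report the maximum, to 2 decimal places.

44.64

Strategy 1: R₀ = 0.51×0 + 0.17×104 + 0.06×276 + 0.02×520 = 44.6400
Strategy 2: R₀ = 0.19×0 + 0.09×292 + 0.02×117 + 0.01×165 = 30.2700
Strategy 3: R₀ = 0.37×0 + 0.16×0 + 0.07×279 + 0.01×498 = 24.5100
Highest R₀: strategy 1 with 44.6400.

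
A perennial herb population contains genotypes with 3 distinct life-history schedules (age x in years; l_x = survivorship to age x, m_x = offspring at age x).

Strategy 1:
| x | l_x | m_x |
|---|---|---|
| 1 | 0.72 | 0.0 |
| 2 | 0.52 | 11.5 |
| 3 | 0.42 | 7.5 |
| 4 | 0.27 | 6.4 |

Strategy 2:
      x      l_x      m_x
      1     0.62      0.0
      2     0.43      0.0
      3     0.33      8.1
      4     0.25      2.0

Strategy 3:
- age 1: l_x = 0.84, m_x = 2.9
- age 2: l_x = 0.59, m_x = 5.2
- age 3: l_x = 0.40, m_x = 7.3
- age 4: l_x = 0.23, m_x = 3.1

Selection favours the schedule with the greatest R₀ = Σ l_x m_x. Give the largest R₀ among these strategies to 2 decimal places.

Strategy 1: R₀ = 0.72×0.0 + 0.52×11.5 + 0.42×7.5 + 0.27×6.4 = 10.8580
Strategy 2: R₀ = 0.62×0.0 + 0.43×0.0 + 0.33×8.1 + 0.25×2.0 = 3.1730
Strategy 3: R₀ = 0.84×2.9 + 0.59×5.2 + 0.40×7.3 + 0.23×3.1 = 9.1370
Highest R₀: strategy 1 with 10.8580.

10.86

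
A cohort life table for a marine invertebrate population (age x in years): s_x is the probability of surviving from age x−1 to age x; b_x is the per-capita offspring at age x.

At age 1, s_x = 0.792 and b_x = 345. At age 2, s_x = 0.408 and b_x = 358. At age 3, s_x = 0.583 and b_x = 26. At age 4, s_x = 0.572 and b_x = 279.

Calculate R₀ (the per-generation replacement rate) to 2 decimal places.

423.89

Survivorship from birth: l_x = s_1·s_2·…·s_x.
  l_1 = 0.79200
  l_2 = 0.32314
  l_3 = 0.18839
  l_4 = 0.10776
R₀ = Σ l_x b_x:
  age 1: 0.79200 × 345 = 273.2400
  age 2: 0.32314 × 358 = 115.6841
  age 3: 0.18839 × 26 = 4.8981
  age 4: 0.10776 × 279 = 30.0650
R₀ = 273.2400 + 115.6841 + 4.8981 + 30.0650 = 423.8873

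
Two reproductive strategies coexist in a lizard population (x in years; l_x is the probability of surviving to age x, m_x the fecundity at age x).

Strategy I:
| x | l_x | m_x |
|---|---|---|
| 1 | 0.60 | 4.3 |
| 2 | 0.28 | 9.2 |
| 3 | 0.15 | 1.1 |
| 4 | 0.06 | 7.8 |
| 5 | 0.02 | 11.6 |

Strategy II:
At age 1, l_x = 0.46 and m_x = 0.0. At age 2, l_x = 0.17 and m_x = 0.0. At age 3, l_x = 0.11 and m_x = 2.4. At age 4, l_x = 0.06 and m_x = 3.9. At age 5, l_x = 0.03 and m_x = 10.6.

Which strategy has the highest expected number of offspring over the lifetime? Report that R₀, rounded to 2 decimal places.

6.02

Strategy I: R₀ = 0.60×4.3 + 0.28×9.2 + 0.15×1.1 + 0.06×7.8 + 0.02×11.6 = 6.0210
Strategy II: R₀ = 0.46×0.0 + 0.17×0.0 + 0.11×2.4 + 0.06×3.9 + 0.03×10.6 = 0.8160
Highest R₀: strategy I with 6.0210.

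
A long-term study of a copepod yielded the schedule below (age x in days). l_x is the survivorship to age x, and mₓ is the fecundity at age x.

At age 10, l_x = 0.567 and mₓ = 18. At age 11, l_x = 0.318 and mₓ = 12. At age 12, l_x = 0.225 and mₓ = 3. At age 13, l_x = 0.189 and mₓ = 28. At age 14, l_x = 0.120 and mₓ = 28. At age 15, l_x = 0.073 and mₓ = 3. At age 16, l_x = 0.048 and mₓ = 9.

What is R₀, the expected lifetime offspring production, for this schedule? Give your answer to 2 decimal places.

24.00

R₀ = Σ l_x mₓ:
  age 10: 0.567 × 18 = 10.2060
  age 11: 0.318 × 12 = 3.8160
  age 12: 0.225 × 3 = 0.6750
  age 13: 0.189 × 28 = 5.2920
  age 14: 0.120 × 28 = 3.3600
  age 15: 0.073 × 3 = 0.2190
  age 16: 0.048 × 9 = 0.4320
R₀ = 10.2060 + 3.8160 + 0.6750 + 5.2920 + 3.3600 + 0.2190 + 0.4320 = 24.0000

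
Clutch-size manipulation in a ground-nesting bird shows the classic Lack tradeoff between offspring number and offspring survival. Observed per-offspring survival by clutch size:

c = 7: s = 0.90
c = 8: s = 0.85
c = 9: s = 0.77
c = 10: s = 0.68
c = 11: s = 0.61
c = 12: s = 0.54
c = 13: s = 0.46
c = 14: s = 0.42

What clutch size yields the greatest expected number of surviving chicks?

9

Expected surviving chicks = c × s(c):
  c=7: 7 × 0.90 = 6.300
  c=8: 8 × 0.85 = 6.800
  c=9: 9 × 0.77 = 6.930
  c=10: 10 × 0.68 = 6.800
  c=11: 11 × 0.61 = 6.710
  c=12: 12 × 0.54 = 6.480
  c=13: 13 × 0.46 = 5.980
  c=14: 14 × 0.42 = 5.880
Maximum at c = 9 (6.930 surviving chicks).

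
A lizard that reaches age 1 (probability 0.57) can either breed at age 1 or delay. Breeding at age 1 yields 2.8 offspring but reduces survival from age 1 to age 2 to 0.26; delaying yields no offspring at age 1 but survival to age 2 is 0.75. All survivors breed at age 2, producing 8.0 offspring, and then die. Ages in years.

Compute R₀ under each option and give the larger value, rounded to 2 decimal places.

breed at age 1: R₀ = 0.57 × (2.8 + 0.26 × 8.0) = 0.57 × 4.8800 = 2.7816
delay to age 2: R₀ = 0.57 × (0.75 × 8.0) = 0.57 × 6.0000 = 3.4200
Higher: delay to age 2 (3.4200).

3.42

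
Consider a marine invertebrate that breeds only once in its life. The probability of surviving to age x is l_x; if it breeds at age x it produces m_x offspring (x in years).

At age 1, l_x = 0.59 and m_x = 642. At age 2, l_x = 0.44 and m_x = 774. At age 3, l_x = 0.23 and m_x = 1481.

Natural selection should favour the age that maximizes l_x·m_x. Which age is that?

1

Expected offspring if breeding at age x = l_x × m_x:
  age 1: 0.59 × 642 = 378.780
  age 2: 0.44 × 774 = 340.560
  age 3: 0.23 × 1481 = 340.630
Maximum at age 1 (378.780).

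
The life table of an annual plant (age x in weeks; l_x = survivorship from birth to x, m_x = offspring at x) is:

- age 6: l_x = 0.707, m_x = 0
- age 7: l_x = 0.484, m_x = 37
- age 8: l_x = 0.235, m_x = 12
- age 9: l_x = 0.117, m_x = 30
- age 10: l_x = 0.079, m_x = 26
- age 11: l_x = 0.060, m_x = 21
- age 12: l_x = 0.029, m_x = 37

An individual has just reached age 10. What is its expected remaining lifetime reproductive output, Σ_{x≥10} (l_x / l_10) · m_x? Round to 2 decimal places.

55.53

l_10 = 0.079. Conditional survival from age 10 to x is l_x / l_10.
  x=10: (0.079/0.079) × 26 = 26.0000
  x=11: (0.060/0.079) × 21 = 15.9494
  x=12: (0.029/0.079) × 37 = 13.5823
Sum = 26.0000 + 15.9494 + 13.5823 = 55.5316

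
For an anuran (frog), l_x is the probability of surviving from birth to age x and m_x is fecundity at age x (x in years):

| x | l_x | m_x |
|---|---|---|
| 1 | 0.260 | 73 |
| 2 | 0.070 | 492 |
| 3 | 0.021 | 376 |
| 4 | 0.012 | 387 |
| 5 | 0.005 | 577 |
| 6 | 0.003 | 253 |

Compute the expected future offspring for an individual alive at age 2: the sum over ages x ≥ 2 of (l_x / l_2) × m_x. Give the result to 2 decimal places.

l_2 = 0.070. Conditional survival from age 2 to x is l_x / l_2.
  x=2: (0.070/0.070) × 492 = 492.0000
  x=3: (0.021/0.070) × 376 = 112.8000
  x=4: (0.012/0.070) × 387 = 66.3429
  x=5: (0.005/0.070) × 577 = 41.2143
  x=6: (0.003/0.070) × 253 = 10.8429
Sum = 492.0000 + 112.8000 + 66.3429 + 41.2143 + 10.8429 = 723.2000

723.20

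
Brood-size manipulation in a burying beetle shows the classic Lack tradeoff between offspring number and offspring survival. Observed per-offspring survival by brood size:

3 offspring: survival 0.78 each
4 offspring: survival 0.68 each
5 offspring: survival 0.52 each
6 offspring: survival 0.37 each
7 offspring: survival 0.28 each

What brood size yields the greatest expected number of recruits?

4

Expected recruits = c × s(c):
  c=3: 3 × 0.78 = 2.340
  c=4: 4 × 0.68 = 2.720
  c=5: 5 × 0.52 = 2.600
  c=6: 6 × 0.37 = 2.220
  c=7: 7 × 0.28 = 1.960
Maximum at c = 4 (2.720 recruits).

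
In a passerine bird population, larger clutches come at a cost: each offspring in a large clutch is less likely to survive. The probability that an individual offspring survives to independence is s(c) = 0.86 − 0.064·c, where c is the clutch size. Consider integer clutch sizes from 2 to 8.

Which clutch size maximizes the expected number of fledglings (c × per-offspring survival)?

Expected fledglings = c × s(c):
  c=2: 2 × 0.732 = 1.464
  c=3: 3 × 0.668 = 2.004
  c=4: 4 × 0.604 = 2.416
  c=5: 5 × 0.540 = 2.700
  c=6: 6 × 0.476 = 2.856
  c=7: 7 × 0.412 = 2.884
  c=8: 8 × 0.348 = 2.784
Maximum at c = 7 (2.884 fledglings).

7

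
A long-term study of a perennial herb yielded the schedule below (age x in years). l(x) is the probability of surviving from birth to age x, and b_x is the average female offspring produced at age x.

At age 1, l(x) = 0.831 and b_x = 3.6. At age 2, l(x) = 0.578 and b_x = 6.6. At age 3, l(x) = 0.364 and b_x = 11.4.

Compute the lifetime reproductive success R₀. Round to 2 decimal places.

R₀ = Σ l(x) b_x:
  age 1: 0.831 × 3.6 = 2.9916
  age 2: 0.578 × 6.6 = 3.8148
  age 3: 0.364 × 11.4 = 4.1496
R₀ = 2.9916 + 3.8148 + 4.1496 = 10.9560

10.96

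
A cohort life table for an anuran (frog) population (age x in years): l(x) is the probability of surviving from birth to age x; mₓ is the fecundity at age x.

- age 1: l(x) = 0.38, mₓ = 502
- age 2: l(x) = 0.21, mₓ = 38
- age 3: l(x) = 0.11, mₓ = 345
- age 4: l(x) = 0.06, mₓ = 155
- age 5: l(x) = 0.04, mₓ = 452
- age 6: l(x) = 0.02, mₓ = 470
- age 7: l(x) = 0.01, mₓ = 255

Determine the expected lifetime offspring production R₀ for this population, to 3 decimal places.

276.020

R₀ = Σ l(x) mₓ:
  age 1: 0.38 × 502 = 190.7600
  age 2: 0.21 × 38 = 7.9800
  age 3: 0.11 × 345 = 37.9500
  age 4: 0.06 × 155 = 9.3000
  age 5: 0.04 × 452 = 18.0800
  age 6: 0.02 × 470 = 9.4000
  age 7: 0.01 × 255 = 2.5500
R₀ = 190.7600 + 7.9800 + 37.9500 + 9.3000 + 18.0800 + 9.4000 + 2.5500 = 276.0200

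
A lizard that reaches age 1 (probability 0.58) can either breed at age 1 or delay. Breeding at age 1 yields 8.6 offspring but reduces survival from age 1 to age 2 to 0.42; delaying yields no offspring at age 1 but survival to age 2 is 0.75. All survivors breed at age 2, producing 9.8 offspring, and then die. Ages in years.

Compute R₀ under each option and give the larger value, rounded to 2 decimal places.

7.38

breed at age 1: R₀ = 0.58 × (8.6 + 0.42 × 9.8) = 0.58 × 12.7160 = 7.3753
delay to age 2: R₀ = 0.58 × (0.75 × 9.8) = 0.58 × 7.3500 = 4.2630
Higher: breed at age 1 (7.3753).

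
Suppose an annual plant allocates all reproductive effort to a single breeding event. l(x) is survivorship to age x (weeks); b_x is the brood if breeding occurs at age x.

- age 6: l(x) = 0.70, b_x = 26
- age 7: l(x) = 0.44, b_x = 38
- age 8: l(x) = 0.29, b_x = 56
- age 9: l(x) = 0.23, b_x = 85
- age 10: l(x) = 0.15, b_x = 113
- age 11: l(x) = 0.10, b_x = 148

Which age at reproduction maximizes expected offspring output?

9

Expected offspring if breeding at age x = l(x) × b_x:
  age 6: 0.70 × 26 = 18.200
  age 7: 0.44 × 38 = 16.720
  age 8: 0.29 × 56 = 16.240
  age 9: 0.23 × 85 = 19.550
  age 10: 0.15 × 113 = 16.950
  age 11: 0.10 × 148 = 14.800
Maximum at age 9 (19.550).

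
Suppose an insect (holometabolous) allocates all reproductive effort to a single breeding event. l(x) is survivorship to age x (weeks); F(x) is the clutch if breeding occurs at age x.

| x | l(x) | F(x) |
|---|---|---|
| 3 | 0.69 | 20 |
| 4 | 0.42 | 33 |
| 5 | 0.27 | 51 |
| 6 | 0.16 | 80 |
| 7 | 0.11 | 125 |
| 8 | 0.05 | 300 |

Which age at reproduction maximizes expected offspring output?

8

Expected offspring if breeding at age x = l(x) × F(x):
  age 3: 0.69 × 20 = 13.800
  age 4: 0.42 × 33 = 13.860
  age 5: 0.27 × 51 = 13.770
  age 6: 0.16 × 80 = 12.800
  age 7: 0.11 × 125 = 13.750
  age 8: 0.05 × 300 = 15.000
Maximum at age 8 (15.000).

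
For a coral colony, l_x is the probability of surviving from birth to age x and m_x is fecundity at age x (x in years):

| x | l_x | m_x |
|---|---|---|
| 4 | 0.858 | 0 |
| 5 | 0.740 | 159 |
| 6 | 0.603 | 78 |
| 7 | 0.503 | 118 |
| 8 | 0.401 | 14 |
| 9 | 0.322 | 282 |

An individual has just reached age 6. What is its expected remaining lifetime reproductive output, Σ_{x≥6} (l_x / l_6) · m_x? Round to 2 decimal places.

336.33

l_6 = 0.603. Conditional survival from age 6 to x is l_x / l_6.
  x=6: (0.603/0.603) × 78 = 78.0000
  x=7: (0.503/0.603) × 118 = 98.4312
  x=8: (0.401/0.603) × 14 = 9.3101
  x=9: (0.322/0.603) × 282 = 150.5871
Sum = 78.0000 + 98.4312 + 9.3101 + 150.5871 = 336.3284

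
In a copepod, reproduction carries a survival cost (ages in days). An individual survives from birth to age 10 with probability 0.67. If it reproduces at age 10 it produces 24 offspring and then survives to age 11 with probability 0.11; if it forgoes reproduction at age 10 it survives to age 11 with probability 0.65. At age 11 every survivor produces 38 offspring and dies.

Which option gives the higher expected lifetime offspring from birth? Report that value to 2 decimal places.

breed at age 10: R₀ = 0.67 × (24 + 0.11 × 38) = 0.67 × 28.1800 = 18.8806
delay to age 11: R₀ = 0.67 × (0.65 × 38) = 0.67 × 24.7000 = 16.5490
Higher: breed at age 10 (18.8806).

18.88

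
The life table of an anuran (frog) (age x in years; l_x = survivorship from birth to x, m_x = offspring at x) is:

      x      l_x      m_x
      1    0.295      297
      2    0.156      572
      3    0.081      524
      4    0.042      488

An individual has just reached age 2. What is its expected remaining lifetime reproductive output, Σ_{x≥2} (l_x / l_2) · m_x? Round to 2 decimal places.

l_2 = 0.156. Conditional survival from age 2 to x is l_x / l_2.
  x=2: (0.156/0.156) × 572 = 572.0000
  x=3: (0.081/0.156) × 524 = 272.0769
  x=4: (0.042/0.156) × 488 = 131.3846
Sum = 572.0000 + 272.0769 + 131.3846 = 975.4615

975.46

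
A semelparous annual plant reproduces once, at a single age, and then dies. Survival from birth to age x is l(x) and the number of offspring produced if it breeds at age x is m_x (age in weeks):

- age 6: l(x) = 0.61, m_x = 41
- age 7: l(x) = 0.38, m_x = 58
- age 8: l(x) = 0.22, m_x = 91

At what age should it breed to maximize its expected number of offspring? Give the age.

6

Expected offspring if breeding at age x = l(x) × m_x:
  age 6: 0.61 × 41 = 25.010
  age 7: 0.38 × 58 = 22.040
  age 8: 0.22 × 91 = 20.020
Maximum at age 6 (25.010).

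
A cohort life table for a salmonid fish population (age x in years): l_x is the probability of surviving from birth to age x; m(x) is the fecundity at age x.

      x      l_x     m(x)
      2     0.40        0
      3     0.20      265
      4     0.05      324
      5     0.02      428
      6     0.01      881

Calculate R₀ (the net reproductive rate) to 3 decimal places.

86.570

R₀ = Σ l_x m(x):
  age 2: 0.40 × 0 = 0.0000
  age 3: 0.20 × 265 = 53.0000
  age 4: 0.05 × 324 = 16.2000
  age 5: 0.02 × 428 = 8.5600
  age 6: 0.01 × 881 = 8.8100
R₀ = 0.0000 + 53.0000 + 16.2000 + 8.5600 + 8.8100 = 86.5700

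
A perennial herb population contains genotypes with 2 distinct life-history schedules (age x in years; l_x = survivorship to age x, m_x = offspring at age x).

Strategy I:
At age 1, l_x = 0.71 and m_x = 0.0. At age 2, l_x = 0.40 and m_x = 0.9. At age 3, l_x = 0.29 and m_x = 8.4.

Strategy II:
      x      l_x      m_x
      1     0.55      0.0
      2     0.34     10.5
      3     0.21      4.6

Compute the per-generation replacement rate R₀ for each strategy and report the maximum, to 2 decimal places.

Strategy I: R₀ = 0.71×0.0 + 0.40×0.9 + 0.29×8.4 = 2.7960
Strategy II: R₀ = 0.55×0.0 + 0.34×10.5 + 0.21×4.6 = 4.5360
Highest R₀: strategy II with 4.5360.

4.54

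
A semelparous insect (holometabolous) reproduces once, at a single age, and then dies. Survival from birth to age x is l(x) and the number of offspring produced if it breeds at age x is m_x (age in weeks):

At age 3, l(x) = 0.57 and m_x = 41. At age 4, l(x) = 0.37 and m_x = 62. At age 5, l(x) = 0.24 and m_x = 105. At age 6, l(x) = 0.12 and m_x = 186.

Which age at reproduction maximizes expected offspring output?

Expected offspring if breeding at age x = l(x) × m_x:
  age 3: 0.57 × 41 = 23.370
  age 4: 0.37 × 62 = 22.940
  age 5: 0.24 × 105 = 25.200
  age 6: 0.12 × 186 = 22.320
Maximum at age 5 (25.200).

5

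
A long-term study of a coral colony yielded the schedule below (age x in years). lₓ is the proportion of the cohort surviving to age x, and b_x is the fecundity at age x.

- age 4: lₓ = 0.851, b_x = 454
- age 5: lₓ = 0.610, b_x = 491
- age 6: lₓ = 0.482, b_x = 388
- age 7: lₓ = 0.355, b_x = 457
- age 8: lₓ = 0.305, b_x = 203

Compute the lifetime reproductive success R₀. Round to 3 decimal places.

1097.030

R₀ = Σ lₓ b_x:
  age 4: 0.851 × 454 = 386.3540
  age 5: 0.610 × 491 = 299.5100
  age 6: 0.482 × 388 = 187.0160
  age 7: 0.355 × 457 = 162.2350
  age 8: 0.305 × 203 = 61.9150
R₀ = 386.3540 + 299.5100 + 187.0160 + 162.2350 + 61.9150 = 1097.0300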